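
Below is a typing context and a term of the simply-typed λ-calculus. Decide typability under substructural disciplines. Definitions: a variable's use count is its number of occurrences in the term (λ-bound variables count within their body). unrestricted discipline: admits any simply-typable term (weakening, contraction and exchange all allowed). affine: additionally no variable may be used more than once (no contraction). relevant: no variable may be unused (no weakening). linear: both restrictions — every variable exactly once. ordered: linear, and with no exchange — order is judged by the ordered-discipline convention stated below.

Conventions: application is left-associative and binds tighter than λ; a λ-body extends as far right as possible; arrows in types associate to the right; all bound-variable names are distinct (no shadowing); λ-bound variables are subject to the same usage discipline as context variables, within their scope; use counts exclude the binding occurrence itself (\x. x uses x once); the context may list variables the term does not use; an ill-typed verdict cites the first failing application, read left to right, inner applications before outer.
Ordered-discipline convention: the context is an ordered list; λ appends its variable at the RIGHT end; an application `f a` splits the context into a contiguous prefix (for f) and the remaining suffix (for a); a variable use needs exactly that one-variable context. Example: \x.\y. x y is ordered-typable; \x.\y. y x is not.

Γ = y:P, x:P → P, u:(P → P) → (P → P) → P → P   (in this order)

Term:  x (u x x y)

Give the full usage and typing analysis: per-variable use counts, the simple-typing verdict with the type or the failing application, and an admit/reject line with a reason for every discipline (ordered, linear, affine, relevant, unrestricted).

variable uses: y: 1; x: 3; u: 1
order of uses: x, u, x, x, y
typing: the term checks, with type P
ordered: ✗ — needs contraction — x ×3
linear: ✗ — needs contraction — x ×3
affine: ✗ — needs contraction — x ×3
relevant: ✓ — at least one use each (y, x, u)
unrestricted: ✓ — type-checks (P) and nothing is barred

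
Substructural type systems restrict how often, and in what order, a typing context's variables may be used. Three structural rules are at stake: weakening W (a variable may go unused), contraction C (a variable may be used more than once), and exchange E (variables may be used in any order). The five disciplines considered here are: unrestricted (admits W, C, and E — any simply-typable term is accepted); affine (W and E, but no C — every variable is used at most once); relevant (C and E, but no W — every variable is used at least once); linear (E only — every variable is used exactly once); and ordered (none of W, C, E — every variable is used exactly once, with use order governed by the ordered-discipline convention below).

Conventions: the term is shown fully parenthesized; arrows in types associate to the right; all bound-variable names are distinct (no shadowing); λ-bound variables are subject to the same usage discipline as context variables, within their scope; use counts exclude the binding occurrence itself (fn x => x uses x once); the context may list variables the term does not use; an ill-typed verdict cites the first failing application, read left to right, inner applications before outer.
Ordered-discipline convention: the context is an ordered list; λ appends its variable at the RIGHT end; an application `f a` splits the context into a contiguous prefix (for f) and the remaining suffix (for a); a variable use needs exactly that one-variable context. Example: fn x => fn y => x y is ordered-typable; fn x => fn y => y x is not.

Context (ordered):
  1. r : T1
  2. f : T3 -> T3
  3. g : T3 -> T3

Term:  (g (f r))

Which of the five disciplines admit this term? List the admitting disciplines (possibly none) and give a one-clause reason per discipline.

admitting disciplines: none
use counts: r: 1×, f: 1×, g: 1×
left-to-right use order: g, f, r
typing: ill-typed: an application expects T3 but receives T1
ordered: ✗ — the type mismatch rejects it
linear: ✗ — not simply typable
affine: ✗ — fails simple typing
relevant: ✗ — a type mismatch blocks all five
unrestricted: ✗ — the type mismatch rejects it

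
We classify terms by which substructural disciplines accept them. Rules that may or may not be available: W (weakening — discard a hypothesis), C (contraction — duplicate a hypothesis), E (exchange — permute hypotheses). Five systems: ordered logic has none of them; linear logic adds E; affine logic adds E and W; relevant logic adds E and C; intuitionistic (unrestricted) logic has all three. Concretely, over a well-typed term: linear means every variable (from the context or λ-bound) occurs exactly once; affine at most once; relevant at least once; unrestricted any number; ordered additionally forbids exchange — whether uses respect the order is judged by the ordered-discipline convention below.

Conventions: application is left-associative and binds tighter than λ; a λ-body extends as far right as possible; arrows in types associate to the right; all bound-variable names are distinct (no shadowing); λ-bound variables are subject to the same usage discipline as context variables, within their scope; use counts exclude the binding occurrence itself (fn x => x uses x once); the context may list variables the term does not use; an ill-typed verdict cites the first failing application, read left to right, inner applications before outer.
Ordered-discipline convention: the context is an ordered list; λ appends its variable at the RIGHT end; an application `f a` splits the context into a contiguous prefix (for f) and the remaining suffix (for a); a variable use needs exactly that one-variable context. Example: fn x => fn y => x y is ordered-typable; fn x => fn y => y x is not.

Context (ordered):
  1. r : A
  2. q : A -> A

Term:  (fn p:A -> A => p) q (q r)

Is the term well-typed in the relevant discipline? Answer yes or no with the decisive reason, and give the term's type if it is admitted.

yes — r, q, p: all used, weakening unneeded; term : A
use counts: r: 1; q: 2; p (bound): 1
order of uses: p, q, q, r
typing: well-typed at A
across the five disciplines: ordered ✗, linear ✗, affine ✗, relevant ✓, unrestricted ✓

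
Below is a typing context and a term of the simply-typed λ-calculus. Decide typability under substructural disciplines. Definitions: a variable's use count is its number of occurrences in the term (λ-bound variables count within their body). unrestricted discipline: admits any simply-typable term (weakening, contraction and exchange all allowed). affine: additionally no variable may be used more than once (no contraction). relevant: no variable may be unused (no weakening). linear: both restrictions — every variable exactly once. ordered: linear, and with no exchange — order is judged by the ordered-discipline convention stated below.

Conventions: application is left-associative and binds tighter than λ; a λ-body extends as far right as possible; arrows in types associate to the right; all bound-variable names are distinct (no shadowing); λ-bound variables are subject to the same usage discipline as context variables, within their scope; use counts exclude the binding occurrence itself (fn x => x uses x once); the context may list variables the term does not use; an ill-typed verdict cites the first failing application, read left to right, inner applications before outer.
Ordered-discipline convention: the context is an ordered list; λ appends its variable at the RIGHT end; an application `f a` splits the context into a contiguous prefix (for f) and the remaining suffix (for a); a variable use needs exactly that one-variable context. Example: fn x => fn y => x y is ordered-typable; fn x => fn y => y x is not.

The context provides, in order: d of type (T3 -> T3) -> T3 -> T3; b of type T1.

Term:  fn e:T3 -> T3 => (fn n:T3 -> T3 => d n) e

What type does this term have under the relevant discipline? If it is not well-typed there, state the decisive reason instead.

not well-typed under relevant — unused: b — weakening required
variable uses: d ×1, b ×0, e (λ-bound) ×1, n (λ-bound) ×1
uses in reading order: d, n, e
typing: well-typed — term : (T3 -> T3) -> T3 -> T3
across the five disciplines: ordered ✗, linear ✗, affine ✓, relevant ✗, unrestricted ✓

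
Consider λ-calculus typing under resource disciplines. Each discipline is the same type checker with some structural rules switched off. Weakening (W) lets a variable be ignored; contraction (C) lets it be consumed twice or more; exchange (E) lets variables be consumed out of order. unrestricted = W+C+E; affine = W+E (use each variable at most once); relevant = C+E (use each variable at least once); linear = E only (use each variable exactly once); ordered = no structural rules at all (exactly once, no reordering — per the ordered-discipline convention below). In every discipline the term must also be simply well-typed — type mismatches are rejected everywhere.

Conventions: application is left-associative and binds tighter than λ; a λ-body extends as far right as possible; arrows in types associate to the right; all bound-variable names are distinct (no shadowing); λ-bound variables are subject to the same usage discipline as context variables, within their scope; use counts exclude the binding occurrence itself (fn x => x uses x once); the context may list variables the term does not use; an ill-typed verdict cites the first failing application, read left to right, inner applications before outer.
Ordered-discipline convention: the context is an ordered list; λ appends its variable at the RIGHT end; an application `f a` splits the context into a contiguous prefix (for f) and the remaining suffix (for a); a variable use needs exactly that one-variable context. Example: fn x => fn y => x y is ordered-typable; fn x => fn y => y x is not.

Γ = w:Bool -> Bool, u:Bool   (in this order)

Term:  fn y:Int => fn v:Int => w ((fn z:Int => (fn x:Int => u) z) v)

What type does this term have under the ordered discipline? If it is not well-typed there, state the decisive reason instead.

not well-typed under ordered — unused: y, x — weakening required
usage: w ×1; u ×1; y (bound) ×0; v (bound) ×1; z (bound) ×1; x (bound) ×0
use order (left to right): w, u, z, v
typing: the term checks, with type Int -> Int -> Bool
across the five disciplines: ordered ✗; linear ✗; affine ✓; relevant ✗; unrestricted ✓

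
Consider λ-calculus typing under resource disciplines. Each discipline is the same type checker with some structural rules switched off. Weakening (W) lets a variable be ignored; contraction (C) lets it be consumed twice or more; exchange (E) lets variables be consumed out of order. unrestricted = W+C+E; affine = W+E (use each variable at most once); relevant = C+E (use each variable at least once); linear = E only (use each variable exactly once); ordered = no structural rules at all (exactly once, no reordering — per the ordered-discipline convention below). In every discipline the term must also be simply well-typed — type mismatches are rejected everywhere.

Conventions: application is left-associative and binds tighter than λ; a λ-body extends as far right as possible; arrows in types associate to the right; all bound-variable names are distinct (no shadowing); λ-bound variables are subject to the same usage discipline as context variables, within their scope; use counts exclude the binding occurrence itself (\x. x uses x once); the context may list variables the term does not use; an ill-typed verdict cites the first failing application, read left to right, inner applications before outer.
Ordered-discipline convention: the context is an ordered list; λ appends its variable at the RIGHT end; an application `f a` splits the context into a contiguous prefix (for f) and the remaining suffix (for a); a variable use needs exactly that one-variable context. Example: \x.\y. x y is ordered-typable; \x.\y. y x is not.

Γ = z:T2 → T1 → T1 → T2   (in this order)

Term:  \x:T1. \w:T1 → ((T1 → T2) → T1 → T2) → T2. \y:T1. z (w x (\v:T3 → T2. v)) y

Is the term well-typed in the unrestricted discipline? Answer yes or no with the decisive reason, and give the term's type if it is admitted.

no — not simply typable
usage: z ×1, x [bound] ×1, w [bound] ×1, y [bound] ×1, v [bound] ×1
left-to-right use order: z, w, x, v, y
typing: ill-typed: a function awaiting (T1 → T2) → T1 → T2 gets (T3 → T2) → T3 → T2
across the five disciplines: ordered ✗, linear ✗, affine ✗, relevant ✗, unrestricted ✗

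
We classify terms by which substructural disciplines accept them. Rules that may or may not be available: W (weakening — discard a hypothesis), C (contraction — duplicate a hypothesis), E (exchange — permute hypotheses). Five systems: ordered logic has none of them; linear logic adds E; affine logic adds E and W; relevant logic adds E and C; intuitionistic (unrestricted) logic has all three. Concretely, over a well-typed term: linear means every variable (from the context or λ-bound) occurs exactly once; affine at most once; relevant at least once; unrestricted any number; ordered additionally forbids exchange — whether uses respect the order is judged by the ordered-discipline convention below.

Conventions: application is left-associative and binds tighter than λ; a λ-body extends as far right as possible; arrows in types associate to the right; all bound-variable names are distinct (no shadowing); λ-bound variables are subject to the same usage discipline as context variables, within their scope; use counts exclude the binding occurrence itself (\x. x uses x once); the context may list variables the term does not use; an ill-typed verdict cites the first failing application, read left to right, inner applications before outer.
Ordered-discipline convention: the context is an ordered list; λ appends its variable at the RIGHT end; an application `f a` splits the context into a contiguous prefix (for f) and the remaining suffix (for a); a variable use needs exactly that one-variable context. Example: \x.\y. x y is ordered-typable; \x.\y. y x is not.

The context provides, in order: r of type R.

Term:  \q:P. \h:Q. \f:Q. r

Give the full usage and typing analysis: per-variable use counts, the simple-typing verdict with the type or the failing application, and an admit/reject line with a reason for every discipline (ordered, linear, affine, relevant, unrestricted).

counts: r: 1; q (λ-bound): 0; h (λ-bound): 0; f (λ-bound): 0
left-to-right use order: r
typing: ✓ — P -> Q -> Q -> R
ordered ✗ (unused: q, h, f — weakening required)
linear ✗ (unused: q, h, f — weakening required)
affine ✓ (at most one use each (r, q, h, f))
relevant ✗ (unused: q, h, f — weakening required)
unrestricted ✓ (well-typed at P -> Q -> Q -> R; no restrictions here)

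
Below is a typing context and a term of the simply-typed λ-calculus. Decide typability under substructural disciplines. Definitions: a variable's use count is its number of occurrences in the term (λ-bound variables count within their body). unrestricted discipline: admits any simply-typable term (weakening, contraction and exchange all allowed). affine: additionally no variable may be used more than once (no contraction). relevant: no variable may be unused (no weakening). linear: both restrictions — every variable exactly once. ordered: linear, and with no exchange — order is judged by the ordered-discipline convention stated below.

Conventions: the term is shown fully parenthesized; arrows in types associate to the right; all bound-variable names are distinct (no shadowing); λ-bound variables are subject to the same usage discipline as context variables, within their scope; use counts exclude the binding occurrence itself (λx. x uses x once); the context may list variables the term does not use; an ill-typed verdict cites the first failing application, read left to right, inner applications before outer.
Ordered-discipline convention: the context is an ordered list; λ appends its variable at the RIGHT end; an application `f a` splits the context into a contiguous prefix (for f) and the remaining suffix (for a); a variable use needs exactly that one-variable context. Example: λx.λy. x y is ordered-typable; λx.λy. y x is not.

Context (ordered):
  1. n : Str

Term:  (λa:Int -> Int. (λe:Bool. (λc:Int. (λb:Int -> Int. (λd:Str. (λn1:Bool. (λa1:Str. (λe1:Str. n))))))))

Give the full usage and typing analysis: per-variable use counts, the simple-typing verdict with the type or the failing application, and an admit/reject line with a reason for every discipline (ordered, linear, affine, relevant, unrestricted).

use counts: n ×1, a (bound) ×0, e (bound) ×0, c (bound) ×0, b (bound) ×0, d (bound) ×0, n1 (bound) ×0, a1 (bound) ×0, e1 (bound) ×0
order of uses: n
typing: well-typed — term : (Int -> Int) -> Bool -> Int -> (Int -> Int) -> Str -> Bool -> Str -> Str -> Str
ordered: ✗ — needs weakening: a, e, c, b, d, n1, a1, e1 unused
linear: ✗ — needs weakening: a, e, c, b, d, n1, a1, e1 unused
affine: ✓ — none of n, a, e, c, b, d, n1, a1, e1 used more than once
relevant: ✗ — needs weakening: a, e, c, b, d, n1, a1, e1 unused
unrestricted: ✓ — typability at (Int -> Int) -> Bool -> Int -> (Int -> Int) -> Str -> Bool -> Str -> Str -> Str is all that's needed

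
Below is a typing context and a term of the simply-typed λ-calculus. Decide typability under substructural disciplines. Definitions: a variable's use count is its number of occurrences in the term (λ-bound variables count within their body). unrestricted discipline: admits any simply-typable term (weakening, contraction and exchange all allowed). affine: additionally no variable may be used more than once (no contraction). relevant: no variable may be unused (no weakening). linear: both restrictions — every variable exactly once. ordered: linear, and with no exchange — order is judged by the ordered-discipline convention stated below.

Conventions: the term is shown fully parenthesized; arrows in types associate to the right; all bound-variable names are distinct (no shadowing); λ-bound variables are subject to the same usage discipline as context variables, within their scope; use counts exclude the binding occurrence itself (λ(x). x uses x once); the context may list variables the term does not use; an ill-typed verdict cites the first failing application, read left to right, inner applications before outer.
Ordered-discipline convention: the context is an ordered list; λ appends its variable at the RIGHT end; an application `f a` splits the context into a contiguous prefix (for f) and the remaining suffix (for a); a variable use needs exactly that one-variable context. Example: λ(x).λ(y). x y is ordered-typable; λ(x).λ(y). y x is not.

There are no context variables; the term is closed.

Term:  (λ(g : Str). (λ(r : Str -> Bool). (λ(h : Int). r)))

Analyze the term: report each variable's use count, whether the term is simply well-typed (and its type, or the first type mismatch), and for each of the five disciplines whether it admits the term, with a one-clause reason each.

variable uses: g (bound) ×0; r (bound) ×1; h (bound) ×0
use order (left to right): r
typing: well-typed — term : Str -> (Str -> Bool) -> Int -> Str -> Bool
ordered: ✗ — unused: g, h — weakening required
linear: ✗ — unused: g, h — weakening required
affine: ✓ — no duplicate uses among g, r, h
relevant: ✗ — unused: g, h — weakening required
unrestricted: ✓ — well-typed at Str -> (Str -> Bool) -> Int -> Str -> Bool; no restrictions here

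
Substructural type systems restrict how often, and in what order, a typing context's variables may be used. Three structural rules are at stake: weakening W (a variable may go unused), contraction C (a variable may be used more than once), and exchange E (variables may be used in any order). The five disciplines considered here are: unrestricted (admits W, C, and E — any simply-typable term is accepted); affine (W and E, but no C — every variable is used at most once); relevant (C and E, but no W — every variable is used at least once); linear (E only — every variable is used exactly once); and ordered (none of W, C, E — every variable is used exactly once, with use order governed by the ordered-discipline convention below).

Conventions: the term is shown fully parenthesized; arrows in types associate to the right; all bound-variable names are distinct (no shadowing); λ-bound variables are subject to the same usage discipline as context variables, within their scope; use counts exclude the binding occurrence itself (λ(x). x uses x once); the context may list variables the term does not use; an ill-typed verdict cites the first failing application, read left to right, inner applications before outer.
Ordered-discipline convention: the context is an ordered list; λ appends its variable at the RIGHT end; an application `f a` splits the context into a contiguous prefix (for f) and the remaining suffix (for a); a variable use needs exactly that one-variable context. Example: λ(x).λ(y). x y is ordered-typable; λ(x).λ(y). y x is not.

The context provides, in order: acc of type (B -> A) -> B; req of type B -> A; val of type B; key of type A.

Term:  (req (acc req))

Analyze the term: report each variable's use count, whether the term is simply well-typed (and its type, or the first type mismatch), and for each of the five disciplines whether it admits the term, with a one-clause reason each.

counts: acc: 1×; req: 2×; val: 0×; key: 0×
order of uses: req, acc, req
typing: well-typed — term : A
ordered: ✗ — uses contraction: req ×2; needs weakening: val, key unused
linear: ✗ — uses contraction: req ×2; needs weakening: val, key unused
affine: ✗ — uses contraction: req ×2
relevant: ✗ — needs weakening: val, key unused
unrestricted: ✓ — simply typable at A; W, C, E all held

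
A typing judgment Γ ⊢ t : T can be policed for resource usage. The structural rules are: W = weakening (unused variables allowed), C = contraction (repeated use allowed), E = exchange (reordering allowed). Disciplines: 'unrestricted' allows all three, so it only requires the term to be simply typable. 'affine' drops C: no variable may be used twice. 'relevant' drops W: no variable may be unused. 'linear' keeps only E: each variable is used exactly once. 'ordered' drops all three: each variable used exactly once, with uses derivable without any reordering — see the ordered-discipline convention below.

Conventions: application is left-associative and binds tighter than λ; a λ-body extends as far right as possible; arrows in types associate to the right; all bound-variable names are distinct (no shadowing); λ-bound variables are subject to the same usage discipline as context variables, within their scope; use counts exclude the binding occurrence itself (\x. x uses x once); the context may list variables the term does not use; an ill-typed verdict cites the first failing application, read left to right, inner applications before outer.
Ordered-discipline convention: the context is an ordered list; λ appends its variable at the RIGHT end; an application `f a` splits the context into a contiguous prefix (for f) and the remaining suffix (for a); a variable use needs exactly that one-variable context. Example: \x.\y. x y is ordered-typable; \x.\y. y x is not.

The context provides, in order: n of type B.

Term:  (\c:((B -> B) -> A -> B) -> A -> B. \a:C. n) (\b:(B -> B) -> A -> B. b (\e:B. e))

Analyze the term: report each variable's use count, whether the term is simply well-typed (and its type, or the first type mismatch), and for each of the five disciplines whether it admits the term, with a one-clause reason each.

variable uses: n ×1; c [bound] ×0; a [bound] ×0; b [bound] ×1; e [bound] ×1
use order (left to right): n, b, e
typing: well-typed — term : C -> B
ordered ✗ (unused: c, a — weakening required)
linear ✗ (unused: c, a — weakening required)
affine ✓ (at most one use each (n, c, a, b, e))
relevant ✗ (unused: c, a — weakening required)
unrestricted ✓ (type-checks (C -> B) and nothing is barred)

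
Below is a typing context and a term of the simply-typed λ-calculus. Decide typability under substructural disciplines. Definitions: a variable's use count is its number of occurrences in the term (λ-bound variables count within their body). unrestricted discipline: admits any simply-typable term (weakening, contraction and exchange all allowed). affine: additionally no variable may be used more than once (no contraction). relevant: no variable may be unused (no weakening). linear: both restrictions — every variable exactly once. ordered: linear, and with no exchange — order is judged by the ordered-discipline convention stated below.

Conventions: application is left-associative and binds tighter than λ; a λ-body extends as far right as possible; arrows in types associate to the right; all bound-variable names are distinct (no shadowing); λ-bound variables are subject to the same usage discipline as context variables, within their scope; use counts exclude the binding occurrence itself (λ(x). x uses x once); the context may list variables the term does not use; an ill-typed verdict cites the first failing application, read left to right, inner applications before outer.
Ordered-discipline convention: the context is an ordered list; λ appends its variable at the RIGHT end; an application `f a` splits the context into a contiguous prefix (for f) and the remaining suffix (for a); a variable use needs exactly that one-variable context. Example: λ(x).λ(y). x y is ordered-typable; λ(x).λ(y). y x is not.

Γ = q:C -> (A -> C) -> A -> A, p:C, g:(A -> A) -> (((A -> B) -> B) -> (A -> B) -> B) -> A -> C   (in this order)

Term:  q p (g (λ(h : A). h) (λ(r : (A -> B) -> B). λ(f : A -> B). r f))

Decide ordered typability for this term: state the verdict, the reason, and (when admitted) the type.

yes — one use each (q, p, g, h, r, f); ordered split holds; term : A -> A
usage: q: 1; p: 1; g: 1; h (λ-bound): 1; r (λ-bound): 1; f (λ-bound): 1
left-to-right use order: q, p, g, h, r, f
typing: well-typed at A -> A
all disciplines: ordered ✓, linear ✓, affine ✓, relevant ✓, unrestricted ✓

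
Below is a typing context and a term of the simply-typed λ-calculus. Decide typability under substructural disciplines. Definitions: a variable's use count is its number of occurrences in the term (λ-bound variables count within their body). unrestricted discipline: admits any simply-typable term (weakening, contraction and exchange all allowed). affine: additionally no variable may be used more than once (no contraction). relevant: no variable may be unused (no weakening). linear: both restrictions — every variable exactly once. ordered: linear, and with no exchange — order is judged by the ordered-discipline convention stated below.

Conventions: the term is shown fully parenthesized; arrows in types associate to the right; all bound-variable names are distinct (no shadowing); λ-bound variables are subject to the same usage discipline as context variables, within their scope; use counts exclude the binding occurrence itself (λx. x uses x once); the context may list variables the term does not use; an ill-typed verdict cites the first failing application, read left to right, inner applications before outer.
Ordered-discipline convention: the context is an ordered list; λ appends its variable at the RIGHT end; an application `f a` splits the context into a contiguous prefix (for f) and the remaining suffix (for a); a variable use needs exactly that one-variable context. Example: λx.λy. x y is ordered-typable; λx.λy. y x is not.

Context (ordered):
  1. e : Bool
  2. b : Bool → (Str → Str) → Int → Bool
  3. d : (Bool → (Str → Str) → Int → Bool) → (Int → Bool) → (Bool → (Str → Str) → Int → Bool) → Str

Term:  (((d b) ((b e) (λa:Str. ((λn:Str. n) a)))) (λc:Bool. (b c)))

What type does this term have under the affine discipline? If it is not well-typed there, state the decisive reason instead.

not well-typed under affine — uses contraction: b ×3
variable uses: e: 1×, b: 3×, d: 1×, a (λ-bound): 1×, n (λ-bound): 1×, c (λ-bound): 1×
order of uses: d, b, b, e, n, a, b, c
typing: well-typed — term : Str
per-discipline verdicts: ordered ✗, linear ✗, affine ✗, relevant ✓, unrestricted ✓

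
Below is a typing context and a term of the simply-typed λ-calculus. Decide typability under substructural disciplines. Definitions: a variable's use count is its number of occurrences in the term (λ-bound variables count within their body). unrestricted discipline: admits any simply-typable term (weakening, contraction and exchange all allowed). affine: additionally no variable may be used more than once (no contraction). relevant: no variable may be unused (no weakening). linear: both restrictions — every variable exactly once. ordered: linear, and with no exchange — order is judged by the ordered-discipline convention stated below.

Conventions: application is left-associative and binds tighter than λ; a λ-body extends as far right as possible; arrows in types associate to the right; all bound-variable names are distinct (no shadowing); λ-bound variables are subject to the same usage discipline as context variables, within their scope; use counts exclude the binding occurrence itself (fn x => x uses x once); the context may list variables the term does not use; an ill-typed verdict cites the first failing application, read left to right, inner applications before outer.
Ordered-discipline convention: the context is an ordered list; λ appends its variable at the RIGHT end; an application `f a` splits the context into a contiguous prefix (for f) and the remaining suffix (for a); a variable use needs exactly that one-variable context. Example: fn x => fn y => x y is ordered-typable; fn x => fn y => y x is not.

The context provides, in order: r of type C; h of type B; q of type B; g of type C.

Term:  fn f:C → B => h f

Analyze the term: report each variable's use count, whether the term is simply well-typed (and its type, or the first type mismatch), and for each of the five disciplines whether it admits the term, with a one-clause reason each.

variable uses: r: 0×; h: 1×; q: 0×; g: 0×; f (bound): 1×
left-to-right use order: h, f
typing: ill-typed: can't apply a value of type B
ordered: ✗, a type mismatch blocks all five
linear: ✗, the type mismatch rejects it
affine: ✗, not simply typable
relevant: ✗, fails simple typing
unrestricted: ✗, a type mismatch blocks all five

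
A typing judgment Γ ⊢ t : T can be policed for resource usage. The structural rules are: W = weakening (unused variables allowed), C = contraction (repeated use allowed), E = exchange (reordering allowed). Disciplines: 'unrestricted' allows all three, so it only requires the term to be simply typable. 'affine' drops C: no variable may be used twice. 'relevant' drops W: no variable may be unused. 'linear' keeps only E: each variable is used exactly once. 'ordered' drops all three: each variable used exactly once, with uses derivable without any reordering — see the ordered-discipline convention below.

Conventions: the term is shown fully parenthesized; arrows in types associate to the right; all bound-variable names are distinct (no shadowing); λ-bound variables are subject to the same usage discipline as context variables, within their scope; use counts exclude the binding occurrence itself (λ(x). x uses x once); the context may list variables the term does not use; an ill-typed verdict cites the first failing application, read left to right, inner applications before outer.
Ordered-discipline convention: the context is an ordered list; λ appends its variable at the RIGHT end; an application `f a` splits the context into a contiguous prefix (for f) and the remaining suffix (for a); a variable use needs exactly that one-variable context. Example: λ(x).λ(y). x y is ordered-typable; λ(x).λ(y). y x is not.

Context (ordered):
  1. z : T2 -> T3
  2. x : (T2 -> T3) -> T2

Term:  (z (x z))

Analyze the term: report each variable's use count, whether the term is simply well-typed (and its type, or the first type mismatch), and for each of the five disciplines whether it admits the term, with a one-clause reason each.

variable uses: z ×2, x ×1
order of uses: z, x, z
typing: well-typed — term : T3
ordered ✗ (repeated use of z ×2)
linear ✗ (repeated use of z ×2)
affine ✗ (repeated use of z ×2)
relevant ✓ (at least one use each (z, x))
unrestricted ✓ (typability at T3 is all that's needed)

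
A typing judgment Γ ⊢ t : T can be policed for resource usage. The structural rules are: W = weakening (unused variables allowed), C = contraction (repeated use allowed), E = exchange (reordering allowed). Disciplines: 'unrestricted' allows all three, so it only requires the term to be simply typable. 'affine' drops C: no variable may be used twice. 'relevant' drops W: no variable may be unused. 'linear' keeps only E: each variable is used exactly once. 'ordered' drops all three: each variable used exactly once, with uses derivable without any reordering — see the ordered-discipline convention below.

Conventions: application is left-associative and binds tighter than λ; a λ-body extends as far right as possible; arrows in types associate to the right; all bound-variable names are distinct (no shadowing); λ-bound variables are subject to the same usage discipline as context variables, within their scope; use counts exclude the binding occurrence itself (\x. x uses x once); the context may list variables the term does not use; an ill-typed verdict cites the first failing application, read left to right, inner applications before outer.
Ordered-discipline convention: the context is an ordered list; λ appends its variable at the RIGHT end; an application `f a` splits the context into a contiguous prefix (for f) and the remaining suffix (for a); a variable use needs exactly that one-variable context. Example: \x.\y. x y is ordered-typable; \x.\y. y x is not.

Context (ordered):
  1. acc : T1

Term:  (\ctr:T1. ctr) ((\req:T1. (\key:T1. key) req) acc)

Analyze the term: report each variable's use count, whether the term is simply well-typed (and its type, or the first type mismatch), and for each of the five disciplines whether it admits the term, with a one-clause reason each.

use counts: acc: 1×, ctr [bound]: 1×, req [bound]: 1×, key [bound]: 1×
uses in reading order: ctr, key, req, acc
typing: well-typed at T1
ordered ✓ (single-use (acc, ctr, req, key), ordered derivation ok)
linear ✓ (single use per variable (acc, ctr, req, key))
affine ✓ (none of acc, ctr, req, key used more than once)
relevant ✓ (at least one use each (acc, ctr, req, key))
unrestricted ✓ (typability at T1 is all that's needed)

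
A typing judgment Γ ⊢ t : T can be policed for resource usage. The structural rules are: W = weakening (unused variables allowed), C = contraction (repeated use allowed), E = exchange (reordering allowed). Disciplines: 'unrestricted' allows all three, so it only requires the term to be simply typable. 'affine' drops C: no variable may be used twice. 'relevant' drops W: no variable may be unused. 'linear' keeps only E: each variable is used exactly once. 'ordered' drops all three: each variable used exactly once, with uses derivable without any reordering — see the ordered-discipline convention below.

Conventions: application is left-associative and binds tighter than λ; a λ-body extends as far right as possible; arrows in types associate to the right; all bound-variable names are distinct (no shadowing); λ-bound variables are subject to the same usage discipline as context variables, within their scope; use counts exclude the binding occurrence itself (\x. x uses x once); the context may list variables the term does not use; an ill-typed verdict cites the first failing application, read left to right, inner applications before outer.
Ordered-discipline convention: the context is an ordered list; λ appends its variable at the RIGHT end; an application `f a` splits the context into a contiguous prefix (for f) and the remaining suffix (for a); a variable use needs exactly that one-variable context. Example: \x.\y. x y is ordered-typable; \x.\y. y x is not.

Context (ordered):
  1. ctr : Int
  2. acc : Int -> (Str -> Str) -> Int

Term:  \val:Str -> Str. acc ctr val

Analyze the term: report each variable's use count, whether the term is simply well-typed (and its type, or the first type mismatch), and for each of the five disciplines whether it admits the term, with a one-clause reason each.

counts: ctr: 1, acc: 1, val [bound]: 1
uses in reading order: acc, ctr, val
typing: ✓ — (Str -> Str) -> Int
ordered: ✗, no ordered split (uses run acc, ctr, val)
linear: ✓, ctr, acc, val: one use apiece
affine: ✓, none of ctr, acc, val used more than once
relevant: ✓, every one of ctr, acc, val appears
unrestricted: ✓, well-typed at (Str -> Str) -> Int; no restrictions here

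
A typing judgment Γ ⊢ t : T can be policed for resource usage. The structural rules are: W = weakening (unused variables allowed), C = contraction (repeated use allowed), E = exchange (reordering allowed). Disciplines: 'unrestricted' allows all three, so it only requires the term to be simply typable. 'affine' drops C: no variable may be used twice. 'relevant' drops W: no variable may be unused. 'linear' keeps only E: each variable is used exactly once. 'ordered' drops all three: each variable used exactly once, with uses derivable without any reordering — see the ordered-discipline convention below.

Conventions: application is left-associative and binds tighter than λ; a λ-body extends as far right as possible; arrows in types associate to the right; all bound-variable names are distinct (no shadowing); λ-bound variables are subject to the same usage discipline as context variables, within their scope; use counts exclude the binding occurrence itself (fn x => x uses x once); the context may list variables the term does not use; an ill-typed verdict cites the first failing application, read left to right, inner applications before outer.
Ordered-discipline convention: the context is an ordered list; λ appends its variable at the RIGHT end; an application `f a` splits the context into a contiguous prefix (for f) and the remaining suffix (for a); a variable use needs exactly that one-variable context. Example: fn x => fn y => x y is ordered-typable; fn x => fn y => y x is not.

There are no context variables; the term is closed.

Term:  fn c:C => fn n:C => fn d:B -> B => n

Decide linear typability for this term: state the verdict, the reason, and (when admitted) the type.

no — unused: c, d — weakening required
usage: c [bound] ×0; n [bound] ×1; d [bound] ×0
left-to-right use order: n
typing: well-typed — term : C -> C -> (B -> B) -> C
across the five disciplines: ordered ✗ | linear ✗ | affine ✓ | relevant ✗ | unrestricted ✓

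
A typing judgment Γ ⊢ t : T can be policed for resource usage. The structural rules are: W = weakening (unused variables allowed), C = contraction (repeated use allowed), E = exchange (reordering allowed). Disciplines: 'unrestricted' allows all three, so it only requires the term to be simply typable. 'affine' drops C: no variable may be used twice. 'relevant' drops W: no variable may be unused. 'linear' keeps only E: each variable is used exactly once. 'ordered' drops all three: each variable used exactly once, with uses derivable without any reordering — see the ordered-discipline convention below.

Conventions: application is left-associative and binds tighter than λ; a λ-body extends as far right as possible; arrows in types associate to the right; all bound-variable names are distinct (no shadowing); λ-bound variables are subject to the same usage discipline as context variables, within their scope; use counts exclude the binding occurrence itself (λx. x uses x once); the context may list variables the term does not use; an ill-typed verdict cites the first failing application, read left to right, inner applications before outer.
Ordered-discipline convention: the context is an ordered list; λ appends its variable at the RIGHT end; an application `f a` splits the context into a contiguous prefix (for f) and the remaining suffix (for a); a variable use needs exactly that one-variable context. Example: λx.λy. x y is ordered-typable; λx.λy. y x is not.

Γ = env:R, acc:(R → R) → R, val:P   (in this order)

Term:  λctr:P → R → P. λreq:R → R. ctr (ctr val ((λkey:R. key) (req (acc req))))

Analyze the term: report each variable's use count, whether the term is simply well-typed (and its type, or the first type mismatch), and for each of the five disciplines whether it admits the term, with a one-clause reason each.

usage: env=0; acc=1; val=1; ctr (λ-bound)=2; req (λ-bound)=2; key (λ-bound)=1
left-to-right use order: ctr, ctr, val, key, req, acc, req
typing: the term checks, with type (P → R → P) → (R → R) → R → P
ordered ✗ (repeated use of ctr ×2, req ×2; env never used (weakening))
linear ✗ (repeated use of ctr ×2, req ×2; env never used (weakening))
affine ✗ (repeated use of ctr ×2, req ×2)
relevant ✗ (env never used (weakening))
unrestricted ✓ (type-checks ((P → R → P) → (R → R) → R → P) and nothing is barred)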